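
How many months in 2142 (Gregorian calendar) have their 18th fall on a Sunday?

Check the 18th of each month of 2142: Jan 18: Thu, Feb 18: Sun, Mar 18: Sun, Apr 18: Wed, May 18: Fri, Jun 18: Mon, Jul 18: Wed, Aug 18: Sat, Sep 18: Tue, Oct 18: Thu, Nov 18: Sun, Dec 18: Tue.
Sunday occurs in February, March, November — 3 months.

3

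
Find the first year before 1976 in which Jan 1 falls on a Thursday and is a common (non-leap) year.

Jan 1 advances by 2 weekdays after a leap year and by 1 after a common year.
1976: Jan 1 is Thursday (leap).
1975: Wednesday
1974: Tuesday
1973: Monday
1972: Saturday (leap)
1971: Friday
1970: Thursday
1970 begins on a Thursday and is a common year.

1970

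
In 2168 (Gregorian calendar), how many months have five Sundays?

4

A month of length L has five Sundays iff its first Sunday is on day ≤ L−28 (so day 1–3 in a 31-day month, 1–2 in a 30-day month, day 1 in a leap February).
Checking each month of 2168: Jan starts Fri (31d) ✓; Feb starts Mon (29d); Mar starts Tue (31d); Apr starts Fri (30d); May starts Sun (31d) ✓; Jun starts Wed (30d); Jul starts Fri (31d) ✓; Aug starts Mon (31d); Sep starts Thu (30d); Oct starts Sat (31d) ✓; Nov starts Tue (30d); Dec starts Thu (31d).
Five-Sunday months: January, May, July, October → 4.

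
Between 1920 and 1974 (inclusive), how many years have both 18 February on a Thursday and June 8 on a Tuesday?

6

Check each year's weekday for 18 February and June 8:
  1920: Wed/Tue  1921: Fri/Wed  1922: Sat/Thu  1923: Sun/Fri  1924: Mon/Sun  1925: Wed/Mon  1926: Thu/Tue ✓  1927: Fri/Wed  1928: Sat/Fri  1929: Mon/Sat  1930: Tue/Sun  1931: Wed/Mon  1932: Thu/Wed  1933: Sat/Thu  …(27 more)…  1961: Sat/Thu  1962: Sun/Fri  1963: Mon/Sat  1964: Tue/Mon  1965: Thu/Tue ✓  1966: Fri/Wed  1967: Sat/Thu  1968: Sun/Sat  1969: Tue/Sun  1970: Wed/Mon  1971: Thu/Tue ✓  1972: Fri/Thu  1973: Sun/Fri  1974: Mon/Sat
Both conditions hold in: 1926, 1937, 1943, 1954, 1965, 1971 — 6.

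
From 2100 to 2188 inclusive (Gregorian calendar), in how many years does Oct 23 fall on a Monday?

13

Track Oct 23's weekday year by year (advancing +1, or +2 across a Feb 29):
  2100: Sat  2101: Sun (+1)  2102: Mon (+1) ✓  2103: Tue (+1)  2104: Thu (+2)
  2105: Fri (+1)  2106: Sat (+1)  2107: Sun (+1)  2108: Tue (+2)  2109: Wed (+1)
  2110: Thu (+1)  2111: Fri (+1)  2112: Sun (+2)  2113: Mon (+1) ✓  … (61 more years) …
  2175: Mon (+1) ✓  2176: Wed (+2)  2177: Thu (+1)  2178: Fri (+1)  2179: Sat (+1)
  2180: Mon (+2) ✓  2181: Tue (+1)  2182: Wed (+1)  2183: Thu (+1)  2184: Sat (+2)
  2185: Sun (+1)  2186: Mon (+1) ✓  2187: Tue (+1)  2188: Thu (+2)
Monday years: 2102, 2113, 2119, 2124, 2130, 2141, 2147, 2152, 2158, 2169, 2175, 2180, 2186 — 13 in total.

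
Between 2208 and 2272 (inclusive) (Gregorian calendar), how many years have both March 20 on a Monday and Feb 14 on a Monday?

Check each year's weekday for March 20 and Feb 14:
  2208: Sun/Sun  2209: Mon/Tue  2210: Tue/Wed  2211: Wed/Thu  2212: Fri/Fri  2213: Sat/Sun  2214: Sun/Mon  2215: Mon/Tue  2216: Wed/Wed  2217: Thu/Fri  2218: Fri/Sat  2219: Sat/Sun  2220: Mon/Mon ✓  2221: Tue/Wed  …(37 more)…  2259: Sun/Mon  2260: Tue/Tue  2261: Wed/Thu  2262: Thu/Fri  2263: Fri/Sat  2264: Sun/Sun  2265: Mon/Tue  2266: Tue/Wed  2267: Wed/Thu  2268: Fri/Fri  2269: Sat/Sun  2270: Sun/Mon  2271: Mon/Tue  2272: Wed/Wed
Both conditions hold in: 2220, 2248 — 2.

2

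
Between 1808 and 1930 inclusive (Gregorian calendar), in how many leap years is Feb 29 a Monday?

5

Leap years in 1808–1930: 30 of them.
Feb 29 weekday advances by 5 (mod 7) from one leap year to the next four years later (or differs when a century non-leap intervenes).
Leap-day weekdays: 1808:Mon✓ 1812:Sat 1816:Thu 1820:Tue 1824:Sun 1828:Fri 1832:Wed 1836:Mon✓ 1840:Sat 1844:Thu 1848:Tue 1852:Sun 1856:Fri …(4 more)… 1876:Tue 1880:Sun 1884:Fri 1888:Wed 1892:Mon✓ 1896:Sat 1904:Mon✓ 1908:Sat 1912:Thu 1916:Tue 1920:Sun 1924:Fri 1928:Wed
Monday: 1808, 1836, 1864, 1892, 1904 → 5.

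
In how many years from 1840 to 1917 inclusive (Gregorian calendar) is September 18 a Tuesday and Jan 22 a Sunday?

2

Check each year's weekday for September 18 and Jan 22:
  1840: Fri/Wed  1841: Sat/Fri  1842: Sun/Sat  1843: Mon/Sun  1844: Wed/Mon  1845: Thu/Wed  1846: Fri/Thu  1847: Sat/Fri  1848: Mon/Sat  1849: Tue/Mon  1850: Wed/Tue  1851: Thu/Wed  1852: Sat/Thu  1853: Sun/Sat  …(50 more)…  1904: Sun/Fri  1905: Mon/Sun  1906: Tue/Mon  1907: Wed/Tue  1908: Fri/Wed  1909: Sat/Fri  1910: Sun/Sat  1911: Mon/Sun  1912: Wed/Mon  1913: Thu/Wed  1914: Fri/Thu  1915: Sat/Fri  1916: Mon/Sat  1917: Tue/Mon
Both conditions hold in: 1860, 1888 — 2.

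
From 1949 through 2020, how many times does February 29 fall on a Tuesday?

Leap years in 1949–2020: 18 of them.
Feb 29 weekday advances by 5 (mod 7) from one leap year to the next four years later (or differs when a century non-leap intervenes).
Leap-day weekdays: 1952:Fri 1956:Wed 1960:Mon 1964:Sat 1968:Thu 1972:Tue✓ 1976:Sun 1980:Fri 1984:Wed 1988:Mon 1992:Sat 1996:Thu 2000:Tue✓ 2004:Sun 2008:Fri 2012:Wed 2016:Mon 2020:Sat
Tuesday: 1972, 2000 → 2.

2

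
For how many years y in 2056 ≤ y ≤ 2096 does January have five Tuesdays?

18

January has 31 days; it has five Tuesdays when Tuesday falls among the first (month-length − 28) days — i.e. when January 1 is one of Tuesday/Monday/Sunday.
January 1 by year: 2056:Sat 2057:Mon✓ 2058:Tue✓ 2059:Wed 2060:Thu 2061:Sat 2062:Sun✓ 2063:Mon✓ 2064:Tue✓ 2065:Thu 2066:Fri 2067:Sat 2068:Sun✓ 2069:Tue✓ 2070:Wed …(11 more)… 2082:Thu 2083:Fri 2084:Sat 2085:Mon✓ 2086:Tue✓ 2087:Wed 2088:Thu 2089:Sat 2090:Sun✓ 2091:Mon✓ 2092:Tue✓ 2093:Thu 2094:Fri 2095:Sat 2096:Sun✓
Years with five Tuesdays: 2057, 2058, 2062, 2063, 2064, 2068, 2069, 2073, 2074, 2075, 2079, 2080, 2085, 2086, 2090, 2091, 2092, 2096 → 18.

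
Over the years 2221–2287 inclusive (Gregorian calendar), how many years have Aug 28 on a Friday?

Track Aug 28's weekday year by year (advancing +1, or +2 across a Feb 29):
  2221: Tue  2222: Wed (+1)  2223: Thu (+1)  2224: Sat (+2)  2225: Sun (+1)
  2226: Mon (+1)  2227: Tue (+1)  2228: Thu (+2)  2229: Fri (+1) ✓  2230: Sat (+1)
  2231: Sun (+1)  2232: Tue (+2)  2233: Wed (+1)  2234: Thu (+1)  … (39 more years) …
  2274: Fri (+1) ✓  2275: Sat (+1)  2276: Mon (+2)  2277: Tue (+1)  2278: Wed (+1)
  2279: Thu (+1)  2280: Sat (+2)  2281: Sun (+1)  2282: Mon (+1)  2283: Tue (+1)
  2284: Thu (+2)  2285: Fri (+1) ✓  2286: Sat (+1)  2287: Sun (+1)
Friday years: 2229, 2235, 2240, 2246, 2257, 2263, 2268, 2274, 2285 — 9 in total.

9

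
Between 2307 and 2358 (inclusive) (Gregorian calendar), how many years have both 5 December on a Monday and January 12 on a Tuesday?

1

Check each year's weekday for 5 December and January 12:
  2307: Thu/Sat  2308: Sat/Sun  2309: Sun/Tue  2310: Mon/Wed  2311: Tue/Thu  2312: Thu/Fri  2313: Fri/Sun  2314: Sat/Mon  2315: Sun/Tue  2316: Tue/Wed  2317: Wed/Fri  2318: Thu/Sat  2319: Fri/Sun  2320: Sun/Mon  …(24 more)…  2345: Wed/Fri  2346: Thu/Sat  2347: Fri/Sun  2348: Sun/Mon  2349: Mon/Wed  2350: Tue/Thu  2351: Wed/Fri  2352: Fri/Sat  2353: Sat/Mon  2354: Sun/Tue  2355: Mon/Wed  2356: Wed/Thu  2357: Thu/Sat  2358: Fri/Sun
Both conditions hold in: 2332 — 1.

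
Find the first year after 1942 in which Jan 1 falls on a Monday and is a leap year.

1968

Jan 1 advances by 2 weekdays after a leap year and by 1 after a common year.
1942: Jan 1 is Thursday.
1943: Friday
1944: Saturday (leap)
1945: Monday
1946: Tuesday
1947: Wednesday
1948: Thursday (leap)
1949: Saturday
1950: Sunday
1951: Monday
1952: Tuesday (leap)
1953: Thursday
1954: Friday
1955: Saturday
1956: Sunday (leap)
1957: Tuesday
1958: Wednesday
1959: Thursday
1960: Friday (leap)
1961: Sunday
1962: Monday
1963: Tuesday
1964: Wednesday (leap)
1965: Friday
1966: Saturday
1967: Sunday
1968: Monday (leap)
1968 begins on a Monday and is a leap year.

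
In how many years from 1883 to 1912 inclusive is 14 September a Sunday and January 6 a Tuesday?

0

Check each year's weekday for 14 September and January 6:
  1883: Fri/Sat  1884: Sun/Sun  1885: Mon/Tue  1886: Tue/Wed  1887: Wed/Thu  1888: Fri/Fri  1889: Sat/Sun  1890: Sun/Mon  1891: Mon/Tue  1892: Wed/Wed  1893: Thu/Fri  1894: Fri/Sat  1895: Sat/Sun  1896: Mon/Mon  1897: Tue/Wed  1898: Wed/Thu  1899: Thu/Fri  1900: Fri/Sat  1901: Sat/Sun  1902: Sun/Mon  1903: Mon/Tue  1904: Wed/Wed  1905: Thu/Fri  1906: Fri/Sat  1907: Sat/Sun  1908: Mon/Mon  1909: Tue/Wed  1910: Wed/Thu  1911: Thu/Fri  1912: Sat/Sat
Both conditions hold in: no year — 0.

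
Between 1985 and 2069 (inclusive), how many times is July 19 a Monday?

12

Track July 19's weekday year by year (advancing +1, or +2 across a Feb 29):
  1985: Fri  1986: Sat (+1)  1987: Sun (+1)  1988: Tue (+2)  1989: Wed (+1)
  1990: Thu (+1)  1991: Fri (+1)  1992: Sun (+2)  1993: Mon (+1) ✓  1994: Tue (+1)
  1995: Wed (+1)  1996: Fri (+2)  1997: Sat (+1)  1998: Sun (+1)  … (57 more years) …
  2056: Wed (+2)  2057: Thu (+1)  2058: Fri (+1)  2059: Sat (+1)  2060: Mon (+2) ✓
  2061: Tue (+1)  2062: Wed (+1)  2063: Thu (+1)  2064: Sat (+2)  2065: Sun (+1)
  2066: Mon (+1) ✓  2067: Tue (+1)  2068: Thu (+2)  2069: Fri (+1)
Monday years: 1993, 1999, 2004, 2010, 2021, 2027, 2032, 2038, 2049, 2055, 2060, 2066 — 12 in total.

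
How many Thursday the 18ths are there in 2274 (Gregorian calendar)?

Check the 18th of each month of 2274: Jan 18: Sun, Feb 18: Wed, Mar 18: Wed, Apr 18: Sat, May 18: Mon, Jun 18: Thu, Jul 18: Sat, Aug 18: Tue, Sep 18: Fri, Oct 18: Sun, Nov 18: Wed, Dec 18: Fri.
Thursday occurs in June — 1 month.

1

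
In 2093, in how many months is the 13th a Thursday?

Check the 13th of each month of 2093: Jan 13: Tue, Feb 13: Fri, Mar 13: Fri, Apr 13: Mon, May 13: Wed, Jun 13: Sat, Jul 13: Mon, Aug 13: Thu, Sep 13: Sun, Oct 13: Tue, Nov 13: Fri, Dec 13: Sun.
Thursday occurs in August — 1 month.

1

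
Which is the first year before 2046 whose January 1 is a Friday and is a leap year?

2044

Jan 1 advances by 2 weekdays after a leap year and by 1 after a common year.
2046: Jan 1 is Monday.
2045: Sunday
2044: Friday (leap)
2044 begins on a Friday and is a leap year.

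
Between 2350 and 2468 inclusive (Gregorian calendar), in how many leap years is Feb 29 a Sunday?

Leap years in 2350–2468: 30 of them.
Feb 29 weekday advances by 5 (mod 7) from one leap year to the next four years later (or differs when a century non-leap intervenes).
Leap-day weekdays: 2352:Fri 2356:Wed 2360:Mon 2364:Sat 2368:Thu 2372:Tue 2376:Sun✓ 2380:Fri 2384:Wed 2388:Mon 2392:Sat 2396:Thu 2400:Tue …(4 more)… 2420:Sat 2424:Thu 2428:Tue 2432:Sun✓ 2436:Fri 2440:Wed 2444:Mon 2448:Sat 2452:Thu 2456:Tue 2460:Sun✓ 2464:Fri 2468:Wed
Sunday: 2376, 2404, 2432, 2460 → 4.

4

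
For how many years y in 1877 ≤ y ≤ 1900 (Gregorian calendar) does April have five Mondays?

8

April has 30 days; it has five Mondays when Monday falls among the first (month-length − 28) days — i.e. when April 1 is one of Monday/Sunday.
April 1 by year: 1877:Sun✓ 1878:Mon✓ 1879:Tue 1880:Thu 1881:Fri 1882:Sat 1883:Sun✓ 1884:Tue 1885:Wed 1886:Thu 1887:Fri 1888:Sun✓ 1889:Mon✓ 1890:Tue 1891:Wed 1892:Fri 1893:Sat 1894:Sun✓ 1895:Mon✓ 1896:Wed 1897:Thu 1898:Fri 1899:Sat 1900:Sun✓
Years with five Mondays: 1877, 1878, 1883, 1888, 1889, 1894, 1895, 1900 → 8.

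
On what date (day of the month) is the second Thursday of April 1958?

April 1, 1958 is a Tuesday, so the first Thursday is the 3rd.
The second Thursday is 3 + 7 = 10.

10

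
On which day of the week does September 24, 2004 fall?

January 1, 2004 is a Thursday.
September 24 is day 268 of the year, i.e. 267 days after Jan 1.
267 mod 7 = 1, so advance 1 weekday from Thursday: Friday.

Friday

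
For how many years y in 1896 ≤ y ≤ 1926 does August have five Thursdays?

August has 31 days; it has five Thursdays when Thursday falls among the first (month-length − 28) days — i.e. when August 1 is one of Thursday/Wednesday/Tuesday.
August 1 by year: 1896:Sat 1897:Sun 1898:Mon 1899:Tue✓ 1900:Wed✓ 1901:Thu✓ 1902:Fri 1903:Sat 1904:Mon 1905:Tue✓ 1906:Wed✓ 1907:Thu✓ 1908:Sat 1909:Sun 1910:Mon 1911:Tue✓ 1912:Thu✓ 1913:Fri 1914:Sat 1915:Sun 1916:Tue✓ 1917:Wed✓ 1918:Thu✓ 1919:Fri 1920:Sun 1921:Mon 1922:Tue✓ 1923:Wed✓ 1924:Fri 1925:Sat 1926:Sun
Years with five Thursdays: 1899, 1900, 1901, 1905, 1906, 1907, 1911, 1912, 1916, 1917, 1918, 1922, 1923 → 13.

13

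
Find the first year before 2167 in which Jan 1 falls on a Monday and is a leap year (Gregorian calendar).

Jan 1 advances by 2 weekdays after a leap year and by 1 after a common year.
2167: Jan 1 is Thursday.
2166: Wednesday
2165: Tuesday
2164: Sunday (leap)
2163: Saturday
2162: Friday
2161: Thursday
2160: Tuesday (leap)
2159: Monday
2158: Sunday
2157: Saturday
2156: Thursday (leap)
2155: Wednesday
2154: Tuesday
2153: Monday
2152: Saturday (leap)
2151: Friday
2150: Thursday
2149: Wednesday
2148: Monday (leap)
2148 begins on a Monday and is a leap year.

2148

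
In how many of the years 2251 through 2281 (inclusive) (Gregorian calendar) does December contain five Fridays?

14

December has 31 days; it has five Fridays when Friday falls among the first (month-length − 28) days — i.e. when December 1 is one of Friday/Thursday/Wednesday.
December 1 by year: 2251:Mon 2252:Wed✓ 2253:Thu✓ 2254:Fri✓ 2255:Sat 2256:Mon 2257:Tue 2258:Wed✓ 2259:Thu✓ 2260:Sat 2261:Sun 2262:Mon 2263:Tue 2264:Thu✓ 2265:Fri✓ 2266:Sat 2267:Sun 2268:Tue 2269:Wed✓ 2270:Thu✓ 2271:Fri✓ 2272:Sun 2273:Mon 2274:Tue 2275:Wed✓ 2276:Fri✓ 2277:Sat 2278:Sun 2279:Mon 2280:Wed✓ 2281:Thu✓
Years with five Fridays: 2252, 2253, 2254, 2258, 2259, 2264, 2265, 2269, 2270, 2271, 2275, 2276, 2280, 2281 → 14.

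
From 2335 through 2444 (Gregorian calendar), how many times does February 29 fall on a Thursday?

4

Leap years in 2335–2444: 28 of them.
Feb 29 weekday advances by 5 (mod 7) from one leap year to the next four years later (or differs when a century non-leap intervenes).
Leap-day weekdays: 2336:Sat 2340:Thu✓ 2344:Tue 2348:Sun 2352:Fri 2356:Wed 2360:Mon 2364:Sat 2368:Thu✓ 2372:Tue 2376:Sun 2380:Fri 2384:Wed 2388:Mon 2392:Sat 2396:Thu✓ 2400:Tue 2404:Sun 2408:Fri 2412:Wed 2416:Mon 2420:Sat 2424:Thu✓ 2428:Tue 2432:Sun 2436:Fri 2440:Wed 2444:Mon
Thursday: 2340, 2368, 2396, 2424 → 4.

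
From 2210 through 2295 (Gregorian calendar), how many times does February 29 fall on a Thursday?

Leap years in 2210–2295: 21 of them.
Feb 29 weekday advances by 5 (mod 7) from one leap year to the next four years later (or differs when a century non-leap intervenes).
Leap-day weekdays: 2212:Sat 2216:Thu✓ 2220:Tue 2224:Sun 2228:Fri 2232:Wed 2236:Mon 2240:Sat 2244:Thu✓ 2248:Tue 2252:Sun 2256:Fri 2260:Wed 2264:Mon 2268:Sat 2272:Thu✓ 2276:Tue 2280:Sun 2284:Fri 2288:Wed 2292:Mon
Thursday: 2216, 2244, 2272 → 3.

3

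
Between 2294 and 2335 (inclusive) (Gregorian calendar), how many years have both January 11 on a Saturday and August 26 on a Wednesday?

2

Check each year's weekday for January 11 and August 26:
  2294: Thu/Sun  2295: Fri/Mon  2296: Sat/Wed ✓  2297: Mon/Thu  2298: Tue/Fri  2299: Wed/Sat  2300: Thu/Sun  2301: Fri/Mon  2302: Sat/Tue  2303: Sun/Wed  2304: Mon/Fri  2305: Wed/Sat  2306: Thu/Sun  2307: Fri/Mon  …(14 more)…  2322: Wed/Sat  2323: Thu/Sun  2324: Fri/Tue  2325: Sun/Wed  2326: Mon/Thu  2327: Tue/Fri  2328: Wed/Sun  2329: Fri/Mon  2330: Sat/Tue  2331: Sun/Wed  2332: Mon/Fri  2333: Wed/Sat  2334: Thu/Sun  2335: Fri/Mon
Both conditions hold in: 2296, 2308 — 2.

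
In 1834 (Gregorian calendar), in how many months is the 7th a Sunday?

2

Check the 7th of each month of 1834: Jan 7: Tue, Feb 7: Fri, Mar 7: Fri, Apr 7: Mon, May 7: Wed, Jun 7: Sat, Jul 7: Mon, Aug 7: Thu, Sep 7: Sun, Oct 7: Tue, Nov 7: Fri, Dec 7: Sun.
Sunday occurs in September, December — 2 months.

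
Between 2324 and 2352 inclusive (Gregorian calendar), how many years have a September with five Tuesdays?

September has 30 days; it has five Tuesdays when Tuesday falls among the first (month-length − 28) days — i.e. when September 1 is one of Tuesday/Monday.
September 1 by year: 2324:Mon✓ 2325:Tue✓ 2326:Wed 2327:Thu 2328:Sat 2329:Sun 2330:Mon✓ 2331:Tue✓ 2332:Thu 2333:Fri 2334:Sat 2335:Sun 2336:Tue✓ 2337:Wed 2338:Thu 2339:Fri 2340:Sun 2341:Mon✓ 2342:Tue✓ 2343:Wed 2344:Fri 2345:Sat 2346:Sun 2347:Mon✓ 2348:Wed 2349:Thu 2350:Fri 2351:Sat 2352:Mon✓
Years with five Tuesdays: 2324, 2325, 2330, 2331, 2336, 2341, 2342, 2347, 2352 → 9.

9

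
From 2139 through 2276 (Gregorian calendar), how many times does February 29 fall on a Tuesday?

5

Leap years in 2139–2276: 34 of them.
Feb 29 weekday advances by 5 (mod 7) from one leap year to the next four years later (or differs when a century non-leap intervenes).
Leap-day weekdays: 2140:Mon 2144:Sat 2148:Thu 2152:Tue✓ 2156:Sun 2160:Fri 2164:Wed 2168:Mon 2172:Sat 2176:Thu 2180:Tue✓ 2184:Sun 2188:Fri …(8 more)… 2228:Fri 2232:Wed 2236:Mon 2240:Sat 2244:Thu 2248:Tue✓ 2252:Sun 2256:Fri 2260:Wed 2264:Mon 2268:Sat 2272:Thu 2276:Tue✓
Tuesday: 2152, 2180, 2220, 2248, 2276 → 5.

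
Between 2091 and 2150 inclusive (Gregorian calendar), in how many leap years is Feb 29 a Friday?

Leap years in 2091–2150: 14 of them.
Feb 29 weekday advances by 5 (mod 7) from one leap year to the next four years later (or differs when a century non-leap intervenes).
Leap-day weekdays: 2092:Fri✓ 2096:Wed 2104:Fri✓ 2108:Wed 2112:Mon 2116:Sat 2120:Thu 2124:Tue 2128:Sun 2132:Fri✓ 2136:Wed 2140:Mon 2144:Sat 2148:Thu
Friday: 2092, 2104, 2132 → 3.

3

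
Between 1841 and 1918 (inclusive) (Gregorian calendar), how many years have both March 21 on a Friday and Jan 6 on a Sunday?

2

Check each year's weekday for March 21 and Jan 6:
  1841: Sun/Wed  1842: Mon/Thu  1843: Tue/Fri  1844: Thu/Sat  1845: Fri/Mon  1846: Sat/Tue  1847: Sun/Wed  1848: Tue/Thu  1849: Wed/Sat  1850: Thu/Sun  1851: Fri/Mon  1852: Sun/Tue  1853: Mon/Thu  1854: Tue/Fri  …(50 more)…  1905: Tue/Fri  1906: Wed/Sat  1907: Thu/Sun  1908: Sat/Mon  1909: Sun/Wed  1910: Mon/Thu  1911: Tue/Fri  1912: Thu/Sat  1913: Fri/Mon  1914: Sat/Tue  1915: Sun/Wed  1916: Tue/Thu  1917: Wed/Sat  1918: Thu/Sun
Both conditions hold in: 1856, 1884 — 2.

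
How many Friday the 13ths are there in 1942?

3

Check the 13th of each month of 1942: Jan 13: Tue, Feb 13: Fri, Mar 13: Fri, Apr 13: Mon, May 13: Wed, Jun 13: Sat, Jul 13: Mon, Aug 13: Thu, Sep 13: Sun, Oct 13: Tue, Nov 13: Fri, Dec 13: Sun.
Friday occurs in February, March, November — 3 months.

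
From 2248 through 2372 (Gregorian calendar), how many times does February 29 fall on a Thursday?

Leap years in 2248–2372: 31 of them.
Feb 29 weekday advances by 5 (mod 7) from one leap year to the next four years later (or differs when a century non-leap intervenes).
Leap-day weekdays: 2248:Tue 2252:Sun 2256:Fri 2260:Wed 2264:Mon 2268:Sat 2272:Thu✓ 2276:Tue 2280:Sun 2284:Fri 2288:Wed 2292:Mon 2296:Sat …(5 more)… 2324:Fri 2328:Wed 2332:Mon 2336:Sat 2340:Thu✓ 2344:Tue 2348:Sun 2352:Fri 2356:Wed 2360:Mon 2364:Sat 2368:Thu✓ 2372:Tue
Thursday: 2272, 2312, 2340, 2368 → 4.

4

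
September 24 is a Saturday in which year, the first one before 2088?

From one year to the next, a fixed date's weekday advances by 1, or by 2 when a Feb 29 lies between the two dates.
2088: September 24 is Friday.
2087: Wednesday (−2)
2086: Tuesday (−1)
2085: Monday (−1)
2084: Sunday (−1)
2083: Friday (−2)
2082: Thursday (−1)
2081: Wednesday (−1)
2080: Tuesday (−1)
2079: Sunday (−2)
2078: Saturday (−1)
September 24 falls on a Saturday in 2078.

2078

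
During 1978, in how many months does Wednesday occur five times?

A month of length L has five Wednesdays iff its first Wednesday is on day ≤ L−28 (so day 1–3 in a 31-day month, 1–2 in a 30-day month, day 1 in a leap February).
Checking each month of 1978: Jan starts Sun (31d); Feb starts Wed (28d); Mar starts Wed (31d) ✓; Apr starts Sat (30d); May starts Mon (31d) ✓; Jun starts Thu (30d); Jul starts Sat (31d); Aug starts Tue (31d) ✓; Sep starts Fri (30d); Oct starts Sun (31d); Nov starts Wed (30d) ✓; Dec starts Fri (31d).
Five-Wednesday months: March, May, August, November → 4.

4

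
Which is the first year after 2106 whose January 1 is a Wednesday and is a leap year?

2116

Jan 1 advances by 2 weekdays after a leap year and by 1 after a common year.
2106: Jan 1 is Friday.
2107: Saturday
2108: Sunday (leap)
2109: Tuesday
2110: Wednesday
2111: Thursday
2112: Friday (leap)
2113: Sunday
2114: Monday
2115: Tuesday
2116: Wednesday (leap)
2116 begins on a Wednesday and is a leap year.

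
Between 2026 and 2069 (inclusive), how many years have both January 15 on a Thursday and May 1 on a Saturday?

2

Check each year's weekday for January 15 and May 1:
  2026: Thu/Fri  2027: Fri/Sat  2028: Sat/Mon  2029: Mon/Tue  2030: Tue/Wed  2031: Wed/Thu  2032: Thu/Sat ✓  2033: Sat/Sun  2034: Sun/Mon  2035: Mon/Tue  2036: Tue/Thu  2037: Thu/Fri  2038: Fri/Sat  2039: Sat/Sun  …(16 more)…  2056: Sat/Mon  2057: Mon/Tue  2058: Tue/Wed  2059: Wed/Thu  2060: Thu/Sat ✓  2061: Sat/Sun  2062: Sun/Mon  2063: Mon/Tue  2064: Tue/Thu  2065: Thu/Fri  2066: Fri/Sat  2067: Sat/Sun  2068: Sun/Tue  2069: Tue/Wed
Both conditions hold in: 2032, 2060 — 2.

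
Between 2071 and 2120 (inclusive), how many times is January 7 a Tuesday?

Track January 7's weekday year by year (advancing +1, or +2 across a Feb 29):
  2071: Wed  2072: Thu (+1)  2073: Sat (+2)  2074: Sun (+1)  2075: Mon (+1)
  2076: Tue (+1) ✓  2077: Thu (+2)  2078: Fri (+1)  2079: Sat (+1)  2080: Sun (+1)
  2081: Tue (+2) ✓  2082: Wed (+1)  2083: Thu (+1)  2084: Fri (+1)  … (22 more years) …
  2107: Fri (+1)  2108: Sat (+1)  2109: Mon (+2)  2110: Tue (+1) ✓  2111: Wed (+1)
  2112: Thu (+1)  2113: Sat (+2)  2114: Sun (+1)  2115: Mon (+1)  2116: Tue (+1) ✓
  2117: Thu (+2)  2118: Fri (+1)  2119: Sat (+1)  2120: Sun (+1)
Tuesday years: 2076, 2081, 2087, 2098, 2110, 2116 — 6 in total.

6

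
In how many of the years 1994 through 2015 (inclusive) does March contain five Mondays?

March has 31 days; it has five Mondays when Monday falls among the first (month-length − 28) days — i.e. when March 1 is one of Monday/Sunday/Saturday.
March 1 by year: 1994:Tue 1995:Wed 1996:Fri 1997:Sat✓ 1998:Sun✓ 1999:Mon✓ 2000:Wed 2001:Thu 2002:Fri 2003:Sat✓ 2004:Mon✓ 2005:Tue 2006:Wed 2007:Thu 2008:Sat✓ 2009:Sun✓ 2010:Mon✓ 2011:Tue 2012:Thu 2013:Fri 2014:Sat✓ 2015:Sun✓
Years with five Mondays: 1997, 1998, 1999, 2003, 2004, 2008, 2009, 2010, 2014, 2015 → 10.

10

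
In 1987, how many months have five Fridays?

4

A month of length L has five Fridays iff its first Friday is on day ≤ L−28 (so day 1–3 in a 31-day month, 1–2 in a 30-day month, day 1 in a leap February).
Checking each month of 1987: Jan starts Thu (31d) ✓; Feb starts Sun (28d); Mar starts Sun (31d); Apr starts Wed (30d); May starts Fri (31d) ✓; Jun starts Mon (30d); Jul starts Wed (31d) ✓; Aug starts Sat (31d); Sep starts Tue (30d); Oct starts Thu (31d) ✓; Nov starts Sun (30d); Dec starts Tue (31d).
Five-Friday months: January, May, July, October → 4.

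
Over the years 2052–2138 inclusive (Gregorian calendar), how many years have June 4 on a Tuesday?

Track June 4's weekday year by year (advancing +1, or +2 across a Feb 29):
  2052: Tue ✓  2053: Wed (+1)  2054: Thu (+1)  2055: Fri (+1)  2056: Sun (+2)
  2057: Mon (+1)  2058: Tue (+1) ✓  2059: Wed (+1)  2060: Fri (+2)  2061: Sat (+1)
  2062: Sun (+1)  2063: Mon (+1)  2064: Wed (+2)  2065: Thu (+1)  … (59 more years) …
  2125: Mon (+1)  2126: Tue (+1) ✓  2127: Wed (+1)  2128: Fri (+2)  2129: Sat (+1)
  2130: Sun (+1)  2131: Mon (+1)  2132: Wed (+2)  2133: Thu (+1)  2134: Fri (+1)
  2135: Sat (+1)  2136: Mon (+2)  2137: Tue (+1) ✓  2138: Wed (+1)
Tuesday years: 2052, 2058, 2069, 2075, 2080, 2086, 2097, 2109, 2115, 2120, 2126, 2137 — 12 in total.

12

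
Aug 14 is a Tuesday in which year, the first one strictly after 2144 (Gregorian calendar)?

2153

From one year to the next, a fixed date's weekday advances by 1, or by 2 when a Feb 29 lies between the two dates.
2144: August 14 is Friday.
2145: Saturday (+1)
2146: Sunday (+1)
2147: Monday (+1)
2148: Wednesday (+2)
2149: Thursday (+1)
2150: Friday (+1)
2151: Saturday (+1)
2152: Monday (+2)
2153: Tuesday (+1)
Aug 14 falls on a Tuesday in 2153.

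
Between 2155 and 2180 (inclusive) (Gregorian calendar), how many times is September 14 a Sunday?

Track September 14's weekday year by year (advancing +1, or +2 across a Feb 29):
  2155: Sun ✓  2156: Tue (+2)  2157: Wed (+1)  2158: Thu (+1)  2159: Fri (+1)
  2160: Sun (+2) ✓  2161: Mon (+1)  2162: Tue (+1)  2163: Wed (+1)  2164: Fri (+2)
  2165: Sat (+1)  2166: Sun (+1) ✓  2167: Mon (+1)  2168: Wed (+2)  2169: Thu (+1)
  2170: Fri (+1)  2171: Sat (+1)  2172: Mon (+2)  2173: Tue (+1)  2174: Wed (+1)
  2175: Thu (+1)  2176: Sat (+2)  2177: Sun (+1) ✓  2178: Mon (+1)  2179: Tue (+1)
  2180: Thu (+2)
Sunday years: 2155, 2160, 2166, 2177 — 4 in total.

4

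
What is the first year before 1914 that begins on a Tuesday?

1907

Jan 1 advances by 2 weekdays after a leap year and by 1 after a common year.
1914: Jan 1 is Thursday.
1913: Wednesday
1912: Monday (leap)
1911: Sunday
1910: Saturday
1909: Friday
1908: Wednesday (leap)
1907: Tuesday
1907 begins on a Tuesday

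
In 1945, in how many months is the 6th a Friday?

2

Check the 6th of each month of 1945: Jan 6: Sat, Feb 6: Tue, Mar 6: Tue, Apr 6: Fri, May 6: Sun, Jun 6: Wed, Jul 6: Fri, Aug 6: Mon, Sep 6: Thu, Oct 6: Sat, Nov 6: Tue, Dec 6: Thu.
Friday occurs in April, July — 2 months.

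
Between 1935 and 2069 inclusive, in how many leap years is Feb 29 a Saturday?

5

Leap years in 1935–2069: 34 of them.
Feb 29 weekday advances by 5 (mod 7) from one leap year to the next four years later (or differs when a century non-leap intervenes).
Leap-day weekdays: 1936:Sat✓ 1940:Thu 1944:Tue 1948:Sun 1952:Fri 1956:Wed 1960:Mon 1964:Sat✓ 1968:Thu 1972:Tue 1976:Sun 1980:Fri 1984:Wed …(8 more)… 2020:Sat✓ 2024:Thu 2028:Tue 2032:Sun 2036:Fri 2040:Wed 2044:Mon 2048:Sat✓ 2052:Thu 2056:Tue 2060:Sun 2064:Fri 2068:Wed
Saturday: 1936, 1964, 1992, 2020, 2048 → 5.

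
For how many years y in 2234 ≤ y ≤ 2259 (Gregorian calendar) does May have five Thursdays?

10

May has 31 days; it has five Thursdays when Thursday falls among the first (month-length − 28) days — i.e. when May 1 is one of Thursday/Wednesday/Tuesday.
May 1 by year: 2234:Thu✓ 2235:Fri 2236:Sun 2237:Mon 2238:Tue✓ 2239:Wed✓ 2240:Fri 2241:Sat 2242:Sun 2243:Mon 2244:Wed✓ 2245:Thu✓ 2246:Fri 2247:Sat 2248:Mon 2249:Tue✓ 2250:Wed✓ 2251:Thu✓ 2252:Sat 2253:Sun 2254:Mon 2255:Tue✓ 2256:Thu✓ 2257:Fri 2258:Sat 2259:Sun
Years with five Thursdays: 2234, 2238, 2239, 2244, 2245, 2249, 2250, 2251, 2255, 2256 → 10.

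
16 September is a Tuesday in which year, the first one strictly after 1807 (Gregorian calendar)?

1817

From one year to the next, a fixed date's weekday advances by 1, or by 2 when a Feb 29 lies between the two dates.
1807: September 16 is Wednesday.
1808: Friday (+2)
1809: Saturday (+1)
1810: Sunday (+1)
1811: Monday (+1)
1812: Wednesday (+2)
1813: Thursday (+1)
1814: Friday (+1)
1815: Saturday (+1)
1816: Monday (+2)
1817: Tuesday (+1)
16 September falls on a Tuesday in 1817.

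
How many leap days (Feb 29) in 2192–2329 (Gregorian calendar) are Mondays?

6

Leap years in 2192–2329: 33 of them.
Feb 29 weekday advances by 5 (mod 7) from one leap year to the next four years later (or differs when a century non-leap intervenes).
Leap-day weekdays: 2192:Wed 2196:Mon✓ 2204:Wed 2208:Mon✓ 2212:Sat 2216:Thu 2220:Tue 2224:Sun 2228:Fri 2232:Wed 2236:Mon✓ 2240:Sat 2244:Thu …(7 more)… 2276:Tue 2280:Sun 2284:Fri 2288:Wed 2292:Mon✓ 2296:Sat 2304:Mon✓ 2308:Sat 2312:Thu 2316:Tue 2320:Sun 2324:Fri 2328:Wed
Monday: 2196, 2208, 2236, 2264, 2292, 2304 → 6.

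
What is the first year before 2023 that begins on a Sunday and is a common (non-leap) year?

Jan 1 advances by 2 weekdays after a leap year and by 1 after a common year.
2023: Jan 1 is Sunday.
2022: Saturday
2021: Friday
2020: Wednesday (leap)
2019: Tuesday
2018: Monday
2017: Sunday
2017 begins on a Sunday and is a common year.

2017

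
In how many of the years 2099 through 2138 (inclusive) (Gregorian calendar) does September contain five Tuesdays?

September has 30 days; it has five Tuesdays when Tuesday falls among the first (month-length − 28) days — i.e. when September 1 is one of Tuesday/Monday.
September 1 by year: 2099:Tue✓ 2100:Wed 2101:Thu 2102:Fri 2103:Sat 2104:Mon✓ 2105:Tue✓ 2106:Wed 2107:Thu 2108:Sat 2109:Sun 2110:Mon✓ 2111:Tue✓ 2112:Thu 2113:Fri …(10 more)… 2124:Fri 2125:Sat 2126:Sun 2127:Mon✓ 2128:Wed 2129:Thu 2130:Fri 2131:Sat 2132:Mon✓ 2133:Tue✓ 2134:Wed 2135:Thu 2136:Sat 2137:Sun 2138:Mon✓
Years with five Tuesdays: 2099, 2104, 2105, 2110, 2111, 2116, 2121, 2122, 2127, 2132, 2133, 2138 → 12.

12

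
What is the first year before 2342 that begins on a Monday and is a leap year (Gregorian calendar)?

Jan 1 advances by 2 weekdays after a leap year and by 1 after a common year.
2342: Jan 1 is Thursday.
2341: Wednesday
2340: Monday (leap)
2340 begins on a Monday and is a leap year.

2340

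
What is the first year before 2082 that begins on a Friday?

2077

Jan 1 advances by 2 weekdays after a leap year and by 1 after a common year.
2082: Jan 1 is Thursday.
2081: Wednesday
2080: Monday (leap)
2079: Sunday
2078: Saturday
2077: Friday
2077 begins on a Friday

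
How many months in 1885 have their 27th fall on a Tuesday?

2

Check the 27th of each month of 1885: Jan 27: Tue, Feb 27: Fri, Mar 27: Fri, Apr 27: Mon, May 27: Wed, Jun 27: Sat, Jul 27: Mon, Aug 27: Thu, Sep 27: Sun, Oct 27: Tue, Nov 27: Fri, Dec 27: Sun.
Tuesday occurs in January, October — 2 months.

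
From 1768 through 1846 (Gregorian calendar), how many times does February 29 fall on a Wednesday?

Leap years in 1768–1846: 19 of them.
Feb 29 weekday advances by 5 (mod 7) from one leap year to the next four years later (or differs when a century non-leap intervenes).
Leap-day weekdays: 1768:Mon 1772:Sat 1776:Thu 1780:Tue 1784:Sun 1788:Fri 1792:Wed✓ 1796:Mon 1804:Wed✓ 1808:Mon 1812:Sat 1816:Thu 1820:Tue 1824:Sun 1828:Fri 1832:Wed✓ 1836:Mon 1840:Sat 1844:Thu
Wednesday: 1792, 1804, 1832 → 3.

3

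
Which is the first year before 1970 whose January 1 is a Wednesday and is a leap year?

Jan 1 advances by 2 weekdays after a leap year and by 1 after a common year.
1970: Jan 1 is Thursday.
1969: Wednesday
1968: Monday (leap)
1967: Sunday
1966: Saturday
1965: Friday
1964: Wednesday (leap)
1964 begins on a Wednesday and is a leap year.

1964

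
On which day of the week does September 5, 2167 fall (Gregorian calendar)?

Saturday

January 1, 2167 is a Thursday.
September 5 is day 248 of the year, i.e. 247 days after Jan 1.
247 mod 7 = 2, so advance 2 weekdays from Thursday: Saturday.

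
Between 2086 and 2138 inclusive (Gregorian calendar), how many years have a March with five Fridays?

21

March has 31 days; it has five Fridays when Friday falls among the first (month-length − 28) days — i.e. when March 1 is one of Friday/Thursday/Wednesday.
March 1 by year: 2086:Fri✓ 2087:Sat 2088:Mon 2089:Tue 2090:Wed✓ 2091:Thu✓ 2092:Sat 2093:Sun 2094:Mon 2095:Tue 2096:Thu✓ 2097:Fri✓ 2098:Sat 2099:Sun 2100:Mon …(23 more)… 2124:Wed✓ 2125:Thu✓ 2126:Fri✓ 2127:Sat 2128:Mon 2129:Tue 2130:Wed✓ 2131:Thu✓ 2132:Sat 2133:Sun 2134:Mon 2135:Tue 2136:Thu✓ 2137:Fri✓ 2138:Sat
Years with five Fridays: 2086, 2090, 2091, 2096, 2097, 2102, 2103, 2108, 2109, 2113, 2114, 2115, 2119, 2120, 2124, 2125, 2126, 2130, 2131, 2136, 2137 → 21.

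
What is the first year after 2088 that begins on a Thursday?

2093

Jan 1 advances by 2 weekdays after a leap year and by 1 after a common year.
2088: Jan 1 is Thursday (leap).
2089: Saturday
2090: Sunday
2091: Monday
2092: Tuesday (leap)
2093: Thursday
2093 begins on a Thursday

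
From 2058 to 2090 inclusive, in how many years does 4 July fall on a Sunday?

5

Track 4 July's weekday year by year (advancing +1, or +2 across a Feb 29):
  2058: Thu  2059: Fri (+1)  2060: Sun (+2) ✓  2061: Mon (+1)  2062: Tue (+1)
  2063: Wed (+1)  2064: Fri (+2)  2065: Sat (+1)  2066: Sun (+1) ✓  2067: Mon (+1)
  2068: Wed (+2)  2069: Thu (+1)  2070: Fri (+1)  2071: Sat (+1)  … (5 more years) …
  2077: Sun (+1) ✓  2078: Mon (+1)  2079: Tue (+1)  2080: Thu (+2)  2081: Fri (+1)
  2082: Sat (+1)  2083: Sun (+1) ✓  2084: Tue (+2)  2085: Wed (+1)  2086: Thu (+1)
  2087: Fri (+1)  2088: Sun (+2) ✓  2089: Mon (+1)  2090: Tue (+1)
Sunday years: 2060, 2066, 2077, 2083, 2088 — 5 in total.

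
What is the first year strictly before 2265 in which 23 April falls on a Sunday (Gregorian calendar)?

From one year to the next, a fixed date's weekday advances by 1, or by 2 when a Feb 29 lies between the two dates.
2265: April 23 is Sunday.
2264: Saturday (−1)
2263: Thursday (−2)
2262: Wednesday (−1)
2261: Tuesday (−1)
2260: Monday (−1)
2259: Saturday (−2)
2258: Friday (−1)
2257: Thursday (−1)
2256: Wednesday (−1)
2255: Monday (−2)
2254: Sunday (−1)
23 April falls on a Sunday in 2254.

2254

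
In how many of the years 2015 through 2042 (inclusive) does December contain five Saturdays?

December has 31 days; it has five Saturdays when Saturday falls among the first (month-length − 28) days — i.e. when December 1 is one of Saturday/Friday/Thursday.
December 1 by year: 2015:Tue 2016:Thu✓ 2017:Fri✓ 2018:Sat✓ 2019:Sun 2020:Tue 2021:Wed 2022:Thu✓ 2023:Fri✓ 2024:Sun 2025:Mon 2026:Tue 2027:Wed 2028:Fri✓ 2029:Sat✓ 2030:Sun 2031:Mon 2032:Wed 2033:Thu✓ 2034:Fri✓ 2035:Sat✓ 2036:Mon 2037:Tue 2038:Wed 2039:Thu✓ 2040:Sat✓ 2041:Sun 2042:Mon
Years with five Saturdays: 2016, 2017, 2018, 2022, 2023, 2028, 2029, 2033, 2034, 2035, 2039, 2040 → 12.

12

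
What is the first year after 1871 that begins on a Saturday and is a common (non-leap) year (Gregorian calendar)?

1881

Jan 1 advances by 2 weekdays after a leap year and by 1 after a common year.
1871: Jan 1 is Sunday.
1872: Monday (leap)
1873: Wednesday
1874: Thursday
1875: Friday
1876: Saturday (leap)
1877: Monday
1878: Tuesday
1879: Wednesday
1880: Thursday (leap)
1881: Saturday
1881 begins on a Saturday and is a common year.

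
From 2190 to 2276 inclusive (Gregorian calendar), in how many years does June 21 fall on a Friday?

Track June 21's weekday year by year (advancing +1, or +2 across a Feb 29):
  2190: Mon  2191: Tue (+1)  2192: Thu (+2)  2193: Fri (+1) ✓  2194: Sat (+1)
  2195: Sun (+1)  2196: Tue (+2)  2197: Wed (+1)  2198: Thu (+1)  2199: Fri (+1) ✓
  2200: Sat (+1)  2201: Sun (+1)  2202: Mon (+1)  2203: Tue (+1)  … (59 more years) …
  2263: Sun (+1)  2264: Tue (+2)  2265: Wed (+1)  2266: Thu (+1)  2267: Fri (+1) ✓
  2268: Sun (+2)  2269: Mon (+1)  2270: Tue (+1)  2271: Wed (+1)  2272: Fri (+2) ✓
  2273: Sat (+1)  2274: Sun (+1)  2275: Mon (+1)  2276: Wed (+2)
Friday years: 2193, 2199, 2205, 2211, 2216, 2222, 2233, 2239, 2244, 2250, 2261, 2267, 2272 — 13 in total.

13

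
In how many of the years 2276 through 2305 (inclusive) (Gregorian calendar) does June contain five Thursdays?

June has 30 days; it has five Thursdays when Thursday falls among the first (month-length − 28) days — i.e. when June 1 is one of Thursday/Wednesday.
June 1 by year: 2276:Thu✓ 2277:Fri 2278:Sat 2279:Sun 2280:Tue 2281:Wed✓ 2282:Thu✓ 2283:Fri 2284:Sun 2285:Mon 2286:Tue 2287:Wed✓ 2288:Fri 2289:Sat 2290:Sun 2291:Mon 2292:Wed✓ 2293:Thu✓ 2294:Fri 2295:Sat 2296:Mon 2297:Tue 2298:Wed✓ 2299:Thu✓ 2300:Fri 2301:Sat 2302:Sun 2303:Mon 2304:Wed✓ 2305:Thu✓
Years with five Thursdays: 2276, 2281, 2282, 2287, 2292, 2293, 2298, 2299, 2304, 2305 → 10.

10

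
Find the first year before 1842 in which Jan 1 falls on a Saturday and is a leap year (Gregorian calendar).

Jan 1 advances by 2 weekdays after a leap year and by 1 after a common year.
1842: Jan 1 is Saturday.
1841: Friday
1840: Wednesday (leap)
1839: Tuesday
1838: Monday
1837: Sunday
1836: Friday (leap)
1835: Thursday
1834: Wednesday
1833: Tuesday
1832: Sunday (leap)
1831: Saturday
1830: Friday
1829: Thursday
1828: Tuesday (leap)
1827: Monday
1826: Sunday
1825: Saturday
1824: Thursday (leap)
1823: Wednesday
1822: Tuesday
1821: Monday
1820: Saturday (leap)
1820 begins on a Saturday and is a leap year.

1820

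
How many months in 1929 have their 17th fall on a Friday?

Check the 17th of each month of 1929: Jan 17: Thu, Feb 17: Sun, Mar 17: Sun, Apr 17: Wed, May 17: Fri, Jun 17: Mon, Jul 17: Wed, Aug 17: Sat, Sep 17: Tue, Oct 17: Thu, Nov 17: Sun, Dec 17: Tue.
Friday occurs in May — 1 month.

1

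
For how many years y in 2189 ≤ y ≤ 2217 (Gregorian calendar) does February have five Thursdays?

February has 28 days (29 in leap years); it has five Thursdays when Thursday falls among the first (month-length − 28) days — i.e. when February 1 is Thursday in a leap year (never in a common year).
February 1 by year: 2189:Sun 2190:Mon 2191:Tue 2192:Wed 2193:Fri 2194:Sat 2195:Sun 2196:Mon 2197:Wed 2198:Thu 2199:Fri 2200:Sat 2201:Sun 2202:Mon 2203:Tue 2204:Wed 2205:Fri 2206:Sat 2207:Sun 2208:Mon 2209:Wed 2210:Thu 2211:Fri 2212:Sat 2213:Mon 2214:Tue 2215:Wed 2216:Thu✓ 2217:Sat
Years with five Thursdays: 2216 → 1.

1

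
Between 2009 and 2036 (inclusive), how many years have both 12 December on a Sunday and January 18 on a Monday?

3

Check each year's weekday for 12 December and January 18:
  2009: Sat/Sun  2010: Sun/Mon ✓  2011: Mon/Tue  2012: Wed/Wed  2013: Thu/Fri  2014: Fri/Sat  2015: Sat/Sun  2016: Mon/Mon  2017: Tue/Wed  2018: Wed/Thu  2019: Thu/Fri  2020: Sat/Sat  2021: Sun/Mon ✓  2022: Mon/Tue  2023: Tue/Wed  2024: Thu/Thu  2025: Fri/Sat  2026: Sat/Sun  2027: Sun/Mon ✓  2028: Tue/Tue  2029: Wed/Thu  2030: Thu/Fri  2031: Fri/Sat  2032: Sun/Sun  2033: Mon/Tue  2034: Tue/Wed  2035: Wed/Thu  2036: Fri/Fri
Both conditions hold in: 2010, 2021, 2027 — 3.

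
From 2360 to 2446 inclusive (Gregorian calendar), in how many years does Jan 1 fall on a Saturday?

Track Jan 1's weekday year by year (advancing +1, or +2 across a Feb 29):
  2360: Fri  2361: Sun (+2)  2362: Mon (+1)  2363: Tue (+1)  2364: Wed (+1)
  2365: Fri (+2)  2366: Sat (+1) ✓  2367: Sun (+1)  2368: Mon (+1)  2369: Wed (+2)
  2370: Thu (+1)  2371: Fri (+1)  2372: Sat (+1) ✓  2373: Mon (+2)  … (59 more years) …
  2433: Sat (+2) ✓  2434: Sun (+1)  2435: Mon (+1)  2436: Tue (+1)  2437: Thu (+2)
  2438: Fri (+1)  2439: Sat (+1) ✓  2440: Sun (+1)  2441: Tue (+2)  2442: Wed (+1)
  2443: Thu (+1)  2444: Fri (+1)  2445: Sun (+2)  2446: Mon (+1)
Saturday years: 2366, 2372, 2377, 2383, 2394, 2400, 2405, 2411, 2422, 2428, 2433, 2439 — 12 in total.

12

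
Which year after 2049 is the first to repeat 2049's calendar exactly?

2055

Two years share a calendar iff Jan 1 falls on the same weekday and both are leap or both are common. 2049: Jan 1 is Friday, common year.
2050: Jan 1 Saturday, common
2051: Jan 1 Sunday, common
2052: Jan 1 Monday, leap
2053: Jan 1 Wednesday, common
2054: Jan 1 Thursday, common
2055: Jan 1 Friday, common
2055 matches on both conditions.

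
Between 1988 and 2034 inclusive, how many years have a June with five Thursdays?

15

June has 30 days; it has five Thursdays when Thursday falls among the first (month-length − 28) days — i.e. when June 1 is one of Thursday/Wednesday.
June 1 by year: 1988:Wed✓ 1989:Thu✓ 1990:Fri 1991:Sat 1992:Mon 1993:Tue 1994:Wed✓ 1995:Thu✓ 1996:Sat 1997:Sun 1998:Mon 1999:Tue 2000:Thu✓ 2001:Fri 2002:Sat …(17 more)… 2020:Mon 2021:Tue 2022:Wed✓ 2023:Thu✓ 2024:Sat 2025:Sun 2026:Mon 2027:Tue 2028:Thu✓ 2029:Fri 2030:Sat 2031:Sun 2032:Tue 2033:Wed✓ 2034:Thu✓
Years with five Thursdays: 1988, 1989, 1994, 1995, 2000, 2005, 2006, 2011, 2016, 2017, 2022, 2023, 2028, 2033, 2034 → 15.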